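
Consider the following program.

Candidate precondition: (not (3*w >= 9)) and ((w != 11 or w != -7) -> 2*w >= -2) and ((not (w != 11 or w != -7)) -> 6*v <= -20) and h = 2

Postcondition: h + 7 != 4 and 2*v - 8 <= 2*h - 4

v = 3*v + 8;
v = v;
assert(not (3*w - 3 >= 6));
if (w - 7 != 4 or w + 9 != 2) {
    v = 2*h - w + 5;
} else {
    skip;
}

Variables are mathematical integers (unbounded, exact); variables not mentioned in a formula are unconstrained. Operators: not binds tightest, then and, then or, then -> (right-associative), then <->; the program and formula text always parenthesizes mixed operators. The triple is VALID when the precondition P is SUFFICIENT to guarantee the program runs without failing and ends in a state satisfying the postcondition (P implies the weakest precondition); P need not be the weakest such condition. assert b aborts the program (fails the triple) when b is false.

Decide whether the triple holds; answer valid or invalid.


Working backward. After the program, the postcondition h + 7 != 4 and 2*v - 8 <= 2*h - 4 must hold; in canonical form it is h != -3 and 2*v <= 2*h + 4.
Then branch requires h != -3 and 2*h <= 2*w - 6; else branch requires h != -3 and 2*v <= 2*h + 4.
Before the if: ((w != 11 or w != -7) -> (h != -3 and 2*h <= 2*w - 6)) and ((not (w != 11 or w != -7)) -> (h != -3 and 2*v <= 2*h + 4))
Before assert not (3*w - 3 >= 6): (not (3*w >= 9)) and ((w != 11 or w != -7) -> (h != -3 and 2*h <= 2*w - 6)) and ((not (w != 11 or w != -7)) -> (h != -3 and 2*v <= 2*h + 4))
Before v := v: (not (3*w >= 9)) and ((w != 11 or w != -7) -> (h != -3 and 2*h <= 2*w - 6)) and ((not (w != 11 or w != -7)) -> (h != -3 and 2*v <= 2*h + 4))
Before v := 3*v + 8: (not (3*w >= 9)) and ((w != 11 or w != -7) -> (h != -3 and 2*h <= 2*w - 6)) and ((not (w != 11 or w != -7)) -> (h != -3 and 6*v <= 2*h - 12))
The weakest precondition is (not (3*w >= 9)) and ((w != 11 or w != -7) -> (h != -3 and 2*h <= 2*w - 6)) and ((not (w != 11 or w != -7)) -> (h != -3 and 6*v <= 2*h - 12)).
Check whether (not (3*w >= 9)) and ((w != 11 or w != -7) -> 2*w >= -2) and ((not (w != 11 or w != -7)) -> 6*v <= -20) and h = 2 implies it.
Countermodel: at the initial state h = 2, v = 0, w = -1, the precondition holds but the weakest precondition fails.
Answer: invalid


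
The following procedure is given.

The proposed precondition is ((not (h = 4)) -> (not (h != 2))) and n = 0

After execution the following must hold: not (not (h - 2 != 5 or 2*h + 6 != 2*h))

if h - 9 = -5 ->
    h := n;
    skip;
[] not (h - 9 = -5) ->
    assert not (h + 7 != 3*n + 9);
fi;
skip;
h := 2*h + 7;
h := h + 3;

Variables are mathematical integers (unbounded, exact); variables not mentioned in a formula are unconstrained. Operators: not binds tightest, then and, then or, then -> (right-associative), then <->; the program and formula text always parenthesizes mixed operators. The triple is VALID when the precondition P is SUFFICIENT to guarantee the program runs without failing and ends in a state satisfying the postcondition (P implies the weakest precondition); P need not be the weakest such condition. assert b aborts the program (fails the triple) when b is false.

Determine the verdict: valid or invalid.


Working backward. After the program, the postcondition not (not (h - 2 != 5 or 2*h + 6 != 2*h)) must hold; in canonical form it is true.
Before h := h + 3: true
Before h := 2*h + 7: true
Before skip: true
Then branch requires true; else branch requires not (h != 3*n + 2).
Before the if: (not (h = 4)) -> (not (h != 3*n + 2))
The weakest precondition is (not (h = 4)) -> (not (h != 3*n + 2)).
Check whether ((not (h = 4)) -> (not (h != 2))) and n = 0 implies it.
Every state satisfying the precondition satisfies the weakest precondition: the implication holds.
Answer: valid


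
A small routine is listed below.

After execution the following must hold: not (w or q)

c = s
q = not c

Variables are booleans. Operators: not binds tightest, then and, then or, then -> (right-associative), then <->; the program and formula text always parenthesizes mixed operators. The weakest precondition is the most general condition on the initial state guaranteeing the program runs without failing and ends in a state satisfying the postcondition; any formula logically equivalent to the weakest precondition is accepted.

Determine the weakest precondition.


Working backward. After the program, not (w or q) must hold.
Before q := not c: not (w or (not c))
Before c := s: not (w or (not s))
Answer: WP = not (w or (not s))


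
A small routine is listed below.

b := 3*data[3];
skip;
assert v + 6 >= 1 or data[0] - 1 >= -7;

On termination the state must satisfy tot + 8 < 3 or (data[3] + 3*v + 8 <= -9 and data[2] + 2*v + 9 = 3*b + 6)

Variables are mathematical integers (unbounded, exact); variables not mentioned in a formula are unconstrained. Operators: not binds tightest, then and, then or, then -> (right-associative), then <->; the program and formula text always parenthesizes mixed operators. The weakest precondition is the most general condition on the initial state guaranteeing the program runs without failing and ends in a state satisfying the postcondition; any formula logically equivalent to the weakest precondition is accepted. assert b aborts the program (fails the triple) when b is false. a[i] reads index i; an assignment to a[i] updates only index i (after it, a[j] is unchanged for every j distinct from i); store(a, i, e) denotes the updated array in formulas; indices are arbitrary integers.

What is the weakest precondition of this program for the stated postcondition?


Working backward. After the program, the postcondition tot + 8 < 3 or (data[3] + 3*v + 8 <= -9 and data[2] + 2*v + 9 = 3*b + 6) must hold; in canonical form it is tot < -5 or (data[3] + 3*v <= -17 and data[2] + 2*v = 3*b - 3).
Before assert v + 6 >= 1 or data[0] - 1 >= -7: (v >= -5 or data[0] >= -6) and (tot < -5 or (data[3] + 3*v <= -17 and data[2] + 2*v = 3*b - 3))
Before skip: (v >= -5 or data[0] >= -6) and (tot < -5 or (data[3] + 3*v <= -17 and data[2] + 2*v = 3*b - 3))
Before b := 3*data[3]: (v >= -5 or data[0] >= -6) and (tot < -5 or (data[3] + 3*v <= -17 and data[2] + 2*v = 9*data[3] - 3))
Answer: WP = (v >= -5 or data[0] >= -6) and (tot < -5 or (data[3] + 3*v <= -17 and data[2] + 2*v = 9*data[3] - 3))


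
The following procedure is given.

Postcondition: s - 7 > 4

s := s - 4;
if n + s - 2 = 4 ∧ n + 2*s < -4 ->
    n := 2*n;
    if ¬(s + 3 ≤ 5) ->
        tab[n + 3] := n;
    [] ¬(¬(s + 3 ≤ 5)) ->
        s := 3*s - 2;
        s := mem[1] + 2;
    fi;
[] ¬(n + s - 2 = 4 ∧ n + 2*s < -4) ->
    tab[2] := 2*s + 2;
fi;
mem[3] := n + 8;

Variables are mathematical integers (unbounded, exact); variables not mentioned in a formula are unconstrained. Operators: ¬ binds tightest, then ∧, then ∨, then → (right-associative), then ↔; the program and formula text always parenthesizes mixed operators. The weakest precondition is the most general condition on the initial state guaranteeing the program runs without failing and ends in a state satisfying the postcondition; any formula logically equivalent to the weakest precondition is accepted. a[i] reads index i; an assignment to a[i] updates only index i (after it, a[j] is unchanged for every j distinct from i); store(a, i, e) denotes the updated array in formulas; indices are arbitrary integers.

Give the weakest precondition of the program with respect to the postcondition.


Working backward. After the program, the postcondition s - 7 > 4 must hold; in canonical form it is s > 11.
Before mem[3] := n + 8: s > 11
Then branch requires ((¬(s ≤ 2)) → s > 11) ∧ (s ≤ 2 → mem[1] > 9); else branch requires s > 11.
Before the if: ((n + s = 6 ∧ n + 2*s < -4) → (((¬(s ≤ 2)) → s > 11) ∧ (s ≤ 2 → mem[1] > 9))) ∧ ((¬(n + s = 6 ∧ n + 2*s < -4)) → s > 11)
Before s := s - 4: ((n + s = 10 ∧ n + 2*s < 4) → (((¬(s ≤ 6)) → s > 15) ∧ (s ≤ 6 → mem[1] > 9))) ∧ ((¬(n + s = 10 ∧ n + 2*s < 4)) → s > 15)
Answer: WP = ((n + s = 10 ∧ n + 2*s < 4) → (((¬(s ≤ 6)) → s > 15) ∧ (s ≤ 6 → mem[1] > 9))) ∧ ((¬(n + s = 10 ∧ n + 2*s < 4)) → s > 15)


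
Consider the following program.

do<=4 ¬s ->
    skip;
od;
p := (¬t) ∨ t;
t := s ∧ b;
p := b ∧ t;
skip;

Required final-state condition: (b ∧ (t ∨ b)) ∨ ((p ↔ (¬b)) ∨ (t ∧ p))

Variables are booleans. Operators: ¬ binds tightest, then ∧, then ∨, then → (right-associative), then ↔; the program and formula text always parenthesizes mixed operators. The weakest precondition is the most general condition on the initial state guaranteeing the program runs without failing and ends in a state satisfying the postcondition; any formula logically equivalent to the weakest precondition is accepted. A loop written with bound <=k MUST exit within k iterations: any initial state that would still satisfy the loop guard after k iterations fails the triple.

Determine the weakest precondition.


Working backward. After the program, the postcondition (b ∧ (t ∨ b)) ∨ ((p ↔ (¬b)) ∨ (t ∧ p)) must hold; in canonical form it is (b ∧ (t ∨ b)) ∨ (p ↔ (¬b)) ∨ (t ∧ p).
Before skip: (b ∧ (t ∨ b)) ∨ (p ↔ (¬b)) ∨ (t ∧ p)
Before p := b ∧ t: (b ∧ (t ∨ b)) ∨ ((b ∧ t) ↔ (¬b)) ∨ (t ∧ b)
Before t := s ∧ b: (b ∧ ((s ∧ b) ∨ b)) ∨ ((b ∧ s) ↔ (¬b)) ∨ (s ∧ b)
Before p := (¬t) ∨ t: (b ∧ ((s ∧ b) ∨ b)) ∨ ((b ∧ s) ↔ (¬b)) ∨ (s ∧ b)
Before the loop (bound <=4), unroll the exhaustion recursion (WP_0 = exit-now case; WP_j = one more guarded iteration, up to j = 4):
  WP_0: s ∧ ((b ∧ ((s ∧ b) ∨ b)) ∨ ((b ∧ s) ↔ (¬b)) ∨ (s ∧ b))
  WP_1: ((¬s) → (s ∧ ((b ∧ ((s ∧ b) ∨ b)) ∨ ((b ∧ s) ↔ (¬b)) ∨ (s ∧ b)))) ∧ (s → ((b ∧ ((s ∧ b) ∨ b)) ∨ ((b ∧ s) ↔ (¬b)) ∨ (s ∧ b)))
  WP_2: ((¬s) → (((¬s) → (s ∧ ((b ∧ ((s ∧ b) ∨ b)) ∨ ((b ∧ s) ↔ (¬b)) ∨ (s ∧ b)))) ∧ (s → ((b ∧ ((s ∧ b) ∨ b)) ∨ ((b ∧ s) ↔ (¬b)) ∨ (s ∧ b))))) ∧ (s → ((b ∧ ((s ∧ b) ∨ b)) ∨ ((b ∧ s) ↔ (¬b)) ∨ (s ∧ b)))
  WP_3: ((¬s) → (((¬s) → (((¬s) → (s ∧ ((b ∧ ((s ∧ b) ∨ b)) ∨ ((b ∧ s) ↔ (¬b)) ∨ (s ∧ b)))) ∧ (s → ((b ∧ ((s ∧ b) ∨ b)) ∨ ((b ∧ s) ↔ (¬b)) ∨ (s ∧ b))))) ∧ (s → ((b ∧ ((s ∧ b) ∨ b)) ∨ ((b ∧ s) ↔ (¬b)) ∨ (s ∧ b))))) ∧ (s → ((b ∧ ((s ∧ b) ∨ b)) ∨ ((b ∧ s) ↔ (¬b)) ∨ (s ∧ b)))
  WP_4: ((¬s) → (((¬s) → (((¬s) → (((¬s) → (s ∧ ((b ∧ ((s ∧ b) ∨ b)) ∨ ((b ∧ s) ↔ (¬b)) ∨ (s ∧ b)))) ∧ (s → ((b ∧ ((s ∧ b) ∨ b)) ∨ ((b ∧ s) ↔ (¬b)) ∨ (s ∧ b))))) ∧ (s → ((b ∧ ((s ∧ b) ∨ b)) ∨ ((b ∧ s) ↔ (¬b)) ∨ (s ∧ b))))) ∧ (s → ((b ∧ ((s ∧ b) ∨ b)) ∨ ((b ∧ s) ↔ (¬b)) ∨ (s ∧ b))))) ∧ (s → ((b ∧ ((s ∧ b) ∨ b)) ∨ ((b ∧ s) ↔ (¬b)) ∨ (s ∧ b)))
So before the loop: ((¬s) → (((¬s) → (((¬s) → (((¬s) → (s ∧ ((b ∧ ((s ∧ b) ∨ b)) ∨ ((b ∧ s) ↔ (¬b)) ∨ (s ∧ b)))) ∧ (s → ((b ∧ ((s ∧ b) ∨ b)) ∨ ((b ∧ s) ↔ (¬b)) ∨ (s ∧ b))))) ∧ (s → ((b ∧ ((s ∧ b) ∨ b)) ∨ ((b ∧ s) ↔ (¬b)) ∨ (s ∧ b))))) ∧ (s → ((b ∧ ((s ∧ b) ∨ b)) ∨ ((b ∧ s) ↔ (¬b)) ∨ (s ∧ b))))) ∧ (s → ((b ∧ ((s ∧ b) ∨ b)) ∨ ((b ∧ s) ↔ (¬b)) ∨ (s ∧ b)))
Answer: WP = ((¬s) → (((¬s) → (((¬s) → (((¬s) → (s ∧ ((b ∧ ((s ∧ b) ∨ b)) ∨ ((b ∧ s) ↔ (¬b)) ∨ (s ∧ b)))) ∧ (s → ((b ∧ ((s ∧ b) ∨ b)) ∨ ((b ∧ s) ↔ (¬b)) ∨ (s ∧ b))))) ∧ (s → ((b ∧ ((s ∧ b) ∨ b)) ∨ ((b ∧ s) ↔ (¬b)) ∨ (s ∧ b))))) ∧ (s → ((b ∧ ((s ∧ b) ∨ b)) ∨ ((b ∧ s) ↔ (¬b)) ∨ (s ∧ b))))) ∧ (s → ((b ∧ ((s ∧ b) ∨ b)) ∨ ((b ∧ s) ↔ (¬b)) ∨ (s ∧ b)))


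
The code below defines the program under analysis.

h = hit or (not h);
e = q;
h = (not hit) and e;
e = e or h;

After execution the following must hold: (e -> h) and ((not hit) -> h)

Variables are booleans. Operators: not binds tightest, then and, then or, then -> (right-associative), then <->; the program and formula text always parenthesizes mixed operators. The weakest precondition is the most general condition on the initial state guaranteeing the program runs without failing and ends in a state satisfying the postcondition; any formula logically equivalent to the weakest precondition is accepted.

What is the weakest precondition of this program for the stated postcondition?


Working backward. After the program, (e -> h) and ((not hit) -> h) must hold.
Before e := e or h: ((e or h) -> h) and ((not hit) -> h)
Before h := (not hit) and e: ((e or ((not hit) and e)) -> ((not hit) and e)) and ((not hit) -> ((not hit) and e))
Before e := q: ((q or ((not hit) and q)) -> ((not hit) and q)) and ((not hit) -> ((not hit) and q))
Before h := hit or (not h): ((q or ((not hit) and q)) -> ((not hit) and q)) and ((not hit) -> ((not hit) and q))
Answer: WP = ((q or ((not hit) and q)) -> ((not hit) and q)) and ((not hit) -> ((not hit) and q))


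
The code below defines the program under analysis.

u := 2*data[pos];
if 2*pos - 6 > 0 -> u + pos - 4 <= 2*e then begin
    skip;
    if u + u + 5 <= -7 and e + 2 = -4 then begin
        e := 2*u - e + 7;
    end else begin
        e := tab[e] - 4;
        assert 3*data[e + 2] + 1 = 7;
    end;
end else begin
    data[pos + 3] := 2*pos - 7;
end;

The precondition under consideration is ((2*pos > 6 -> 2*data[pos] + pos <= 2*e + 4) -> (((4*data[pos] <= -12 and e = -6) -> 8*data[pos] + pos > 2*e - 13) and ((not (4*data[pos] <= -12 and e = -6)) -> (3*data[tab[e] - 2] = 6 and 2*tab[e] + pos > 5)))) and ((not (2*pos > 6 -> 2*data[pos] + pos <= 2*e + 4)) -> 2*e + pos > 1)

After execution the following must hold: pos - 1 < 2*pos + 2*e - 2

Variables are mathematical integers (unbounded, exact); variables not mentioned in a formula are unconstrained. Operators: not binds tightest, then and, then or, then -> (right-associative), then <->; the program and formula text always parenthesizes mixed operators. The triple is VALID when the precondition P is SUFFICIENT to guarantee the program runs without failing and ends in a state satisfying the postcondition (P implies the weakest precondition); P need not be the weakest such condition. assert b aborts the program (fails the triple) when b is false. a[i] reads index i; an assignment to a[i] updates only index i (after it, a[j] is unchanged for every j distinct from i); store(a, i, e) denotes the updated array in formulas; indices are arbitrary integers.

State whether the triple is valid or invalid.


Working backward. After the program, the postcondition pos - 1 < 2*pos + 2*e - 2 must hold; in canonical form it is 2*e + pos > 1.
Then branch requires ((2*u <= -12 and e = -6) -> pos + 4*u > 2*e - 13) and ((not (2*u <= -12 and e = -6)) -> (3*data[tab[e] - 2] = 6 and 2*tab[e] + pos > 9)); else branch requires 2*e + pos > 1.
Before the if: ((2*pos > 6 -> pos + u <= 2*e + 4) -> (((2*u <= -12 and e = -6) -> pos + 4*u > 2*e - 13) and ((not (2*u <= -12 and e = -6)) -> (3*data[tab[e] - 2] = 6 and 2*tab[e] + pos > 9)))) and ((not (2*pos > 6 -> pos + u <= 2*e + 4)) -> 2*e + pos > 1)
Before u := 2*data[pos]: ((2*pos > 6 -> 2*data[pos] + pos <= 2*e + 4) -> (((4*data[pos] <= -12 and e = -6) -> 8*data[pos] + pos > 2*e - 13) and ((not (4*data[pos] <= -12 and e = -6)) -> (3*data[tab[e] - 2] = 6 and 2*tab[e] + pos > 9)))) and ((not (2*pos > 6 -> 2*data[pos] + pos <= 2*e + 4)) -> 2*e + pos > 1)
The weakest precondition is ((2*pos > 6 -> 2*data[pos] + pos <= 2*e + 4) -> (((4*data[pos] <= -12 and e = -6) -> 8*data[pos] + pos > 2*e - 13) and ((not (4*data[pos] <= -12 and e = -6)) -> (3*data[tab[e] - 2] = 6 and 2*tab[e] + pos > 9)))) and ((not (2*pos > 6 -> 2*data[pos] + pos <= 2*e + 4)) -> 2*e + pos > 1).
Check whether ((2*pos > 6 -> 2*data[pos] + pos <= 2*e + 4) -> (((4*data[pos] <= -12 and e = -6) -> 8*data[pos] + pos > 2*e - 13) and ((not (4*data[pos] <= -12 and e = -6)) -> (3*data[tab[e] - 2] = 6 and 2*tab[e] + pos > 5)))) and ((not (2*pos > 6 -> 2*data[pos] + pos <= 2*e + 4)) -> 2*e + pos > 1) implies it.
Countermodel: at the initial state data = {[-7] = 2, [16] = -13, elsewhere 2}, e = -7, pos = 16, tab = {[-7] = -5, [16] = -5, elsewhere -5}, the precondition holds but the weakest precondition fails.
Answer: invalid


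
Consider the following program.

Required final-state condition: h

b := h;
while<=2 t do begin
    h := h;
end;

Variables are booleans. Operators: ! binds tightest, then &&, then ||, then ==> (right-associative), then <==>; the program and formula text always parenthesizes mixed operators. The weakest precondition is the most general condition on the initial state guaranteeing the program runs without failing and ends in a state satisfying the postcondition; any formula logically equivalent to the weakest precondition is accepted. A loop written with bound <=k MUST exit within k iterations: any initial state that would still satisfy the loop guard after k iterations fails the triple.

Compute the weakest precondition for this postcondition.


Working backward. After the program, h must hold.
Before the loop (bound <=2), unroll the exhaustion recursion (WP_0 = exit-now case; WP_j = one more guarded iteration, up to j = 2):
  WP_0: (!t) && h
  WP_1: (t ==> ((!t) && h)) && ((!t) ==> h)
  WP_2: (t ==> ((t ==> ((!t) && h)) && ((!t) ==> h))) && ((!t) ==> h)
So before the loop: (t ==> ((t ==> ((!t) && h)) && ((!t) ==> h))) && ((!t) ==> h)
Before b := h: (t ==> ((t ==> ((!t) && h)) && ((!t) ==> h))) && ((!t) ==> h)
Answer: WP = (t ==> ((t ==> ((!t) && h)) && ((!t) ==> h))) && ((!t) ==> h)


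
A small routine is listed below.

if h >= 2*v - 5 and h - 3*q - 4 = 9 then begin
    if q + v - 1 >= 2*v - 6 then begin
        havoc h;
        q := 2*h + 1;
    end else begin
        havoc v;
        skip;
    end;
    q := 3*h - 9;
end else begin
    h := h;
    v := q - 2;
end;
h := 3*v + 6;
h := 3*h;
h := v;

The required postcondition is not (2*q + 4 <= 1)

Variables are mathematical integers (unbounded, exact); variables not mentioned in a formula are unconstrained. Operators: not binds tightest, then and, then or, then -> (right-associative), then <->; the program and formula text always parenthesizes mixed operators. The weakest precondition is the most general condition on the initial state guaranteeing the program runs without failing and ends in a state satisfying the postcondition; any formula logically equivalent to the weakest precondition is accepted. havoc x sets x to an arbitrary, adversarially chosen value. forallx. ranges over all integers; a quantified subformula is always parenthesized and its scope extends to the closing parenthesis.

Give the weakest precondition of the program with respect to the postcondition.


Working backward. After the program, the postcondition not (2*q + 4 <= 1) must hold; in canonical form it is not (2*q <= -3).
Before h := v: not (2*q <= -3)
Before h := 3*h: not (2*q <= -3)
Before h := 3*v + 6: not (2*q <= -3)
Then branch requires (q >= v - 5 -> (forall h_1. (not (6*h_1 <= 15)))) and ((not (q >= v - 5)) -> (not (6*h <= 15))); else branch requires not (2*q <= -3).
Before the if: ((h >= 2*v - 5 and h = 3*q + 13) -> ((q >= v - 5 -> (forall h_1. (not (6*h_1 <= 15)))) and ((not (q >= v - 5)) -> (not (6*h <= 15))))) and ((not (h >= 2*v - 5 and h = 3*q + 13)) -> (not (2*q <= -3)))
Answer: WP = ((h >= 2*v - 5 and h = 3*q + 13) -> ((q >= v - 5 -> (forall h_1. (not (6*h_1 <= 15)))) and ((not (q >= v - 5)) -> (not (6*h <= 15))))) and ((not (h >= 2*v - 5 and h = 3*q + 13)) -> (not (2*q <= -3)))


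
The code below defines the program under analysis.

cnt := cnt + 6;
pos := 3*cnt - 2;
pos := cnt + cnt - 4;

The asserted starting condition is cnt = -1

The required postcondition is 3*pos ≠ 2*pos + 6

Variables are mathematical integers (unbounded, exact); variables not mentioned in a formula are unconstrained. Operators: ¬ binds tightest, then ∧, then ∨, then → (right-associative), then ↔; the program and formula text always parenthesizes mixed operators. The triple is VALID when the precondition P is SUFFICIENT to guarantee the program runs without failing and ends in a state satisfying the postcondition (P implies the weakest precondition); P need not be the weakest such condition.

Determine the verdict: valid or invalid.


Working backward. After the program, the postcondition 3*pos ≠ 2*pos + 6 must hold; in canonical form it is pos ≠ 6.
Before pos := cnt + cnt - 4: 2*cnt ≠ 10
Before pos := 3*cnt - 2: 2*cnt ≠ 10
Before cnt := cnt + 6: 2*cnt ≠ -2
The weakest precondition is 2*cnt ≠ -2.
Check whether cnt = -1 implies it.
Countermodel: at the initial state cnt = -1, the precondition holds but the weakest precondition fails.
Answer: invalid


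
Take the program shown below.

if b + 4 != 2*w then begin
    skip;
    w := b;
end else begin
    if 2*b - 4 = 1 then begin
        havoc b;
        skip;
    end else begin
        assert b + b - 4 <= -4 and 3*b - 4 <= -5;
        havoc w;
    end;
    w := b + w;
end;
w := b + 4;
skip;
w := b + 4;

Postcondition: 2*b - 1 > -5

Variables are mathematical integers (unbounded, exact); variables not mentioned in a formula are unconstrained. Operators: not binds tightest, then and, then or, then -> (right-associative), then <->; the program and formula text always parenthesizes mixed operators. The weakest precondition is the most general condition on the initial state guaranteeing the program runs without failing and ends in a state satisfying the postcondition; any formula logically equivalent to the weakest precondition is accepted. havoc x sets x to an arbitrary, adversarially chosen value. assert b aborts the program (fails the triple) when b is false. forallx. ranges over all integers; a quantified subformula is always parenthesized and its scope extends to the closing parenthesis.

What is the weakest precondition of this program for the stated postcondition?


Working backward. After the program, the postcondition 2*b - 1 > -5 must hold; in canonical form it is 2*b > -4.
Before w := b + 4: 2*b > -4
Before skip: 2*b > -4
Before w := b + 4: 2*b > -4
Then branch requires 2*b > -4; else branch requires (2*b = 5 -> (forall b_1. 2*b_1 > -4)) and ((not (2*b = 5)) -> (2*b <= 0 and 3*b <= -1 and 2*b > -4)).
Before the if: (b != 2*w - 4 -> 2*b > -4) and ((not (b != 2*w - 4)) -> ((2*b = 5 -> (forall b_1. 2*b_1 > -4)) and ((not (2*b = 5)) -> (2*b <= 0 and 3*b <= -1 and 2*b > -4))))
Answer: WP = (b != 2*w - 4 -> 2*b > -4) and ((not (b != 2*w - 4)) -> ((2*b = 5 -> (forall b_1. 2*b_1 > -4)) and ((not (2*b = 5)) -> (2*b <= 0 and 3*b <= -1 and 2*b > -4))))


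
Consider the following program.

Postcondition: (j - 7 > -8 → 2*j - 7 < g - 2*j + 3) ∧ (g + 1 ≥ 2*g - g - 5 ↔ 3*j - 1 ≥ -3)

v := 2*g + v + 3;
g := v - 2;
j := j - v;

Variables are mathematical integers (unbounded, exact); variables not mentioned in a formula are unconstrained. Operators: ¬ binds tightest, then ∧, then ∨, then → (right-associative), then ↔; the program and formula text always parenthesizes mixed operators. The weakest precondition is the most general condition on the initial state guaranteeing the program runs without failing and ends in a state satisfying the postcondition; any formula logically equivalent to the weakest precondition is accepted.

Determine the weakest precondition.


Working backward. After the program, the postcondition (j - 7 > -8 → 2*j - 7 < g - 2*j + 3) ∧ (g + 1 ≥ 2*g - g - 5 ↔ 3*j - 1 ≥ -3) must hold; in canonical form it is (j > -1 → 4*j < g + 10) ∧ 3*j ≥ -2.
Before j := j - v: (j > v - 1 → 4*j < g + 4*v + 10) ∧ 3*j ≥ 3*v - 2
Before g := v - 2: (j > v - 1 → 4*j < 5*v + 8) ∧ 3*j ≥ 3*v - 2
Before v := 2*g + v + 3: (j > 2*g + v + 2 → 4*j < 10*g + 5*v + 23) ∧ 3*j ≥ 6*g + 3*v + 7
Answer: WP = (j > 2*g + v + 2 → 4*j < 10*g + 5*v + 23) ∧ 3*j ≥ 6*g + 3*v + 7


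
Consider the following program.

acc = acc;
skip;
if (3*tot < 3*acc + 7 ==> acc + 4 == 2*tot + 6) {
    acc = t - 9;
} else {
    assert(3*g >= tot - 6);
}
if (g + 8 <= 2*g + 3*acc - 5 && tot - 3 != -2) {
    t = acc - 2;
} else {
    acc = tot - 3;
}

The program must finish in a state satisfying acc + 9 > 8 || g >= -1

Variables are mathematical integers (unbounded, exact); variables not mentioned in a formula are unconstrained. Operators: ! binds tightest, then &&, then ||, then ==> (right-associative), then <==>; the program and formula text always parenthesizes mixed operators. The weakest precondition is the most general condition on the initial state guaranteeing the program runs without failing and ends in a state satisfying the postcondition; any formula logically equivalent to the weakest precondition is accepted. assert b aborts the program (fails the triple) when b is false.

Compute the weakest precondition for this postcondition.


Working backward. After the program, the postcondition acc + 9 > 8 || g >= -1 must hold; in canonical form it is acc > -1 || g >= -1.
Then branch requires acc > -1 || g >= -1; else branch requires tot > 2 || g >= -1.
Before the if: ((3*acc + g >= 13 && tot != 1) ==> (acc > -1 || g >= -1)) && ((!(3*acc + g >= 13 && tot != 1)) ==> (tot > 2 || g >= -1))
Then branch requires ((g + 3*t >= 40 && tot != 1) ==> (t > 8 || g >= -1)) && ((!(g + 3*t >= 40 && tot != 1)) ==> (tot > 2 || g >= -1)); else branch requires 3*g >= tot - 6 && ((3*acc + g >= 13 && tot != 1) ==> (acc > -1 || g >= -1)) && ((!(3*acc + g >= 13 && tot != 1)) ==> (tot > 2 || g >= -1)).
Before the if: ((3*tot < 3*acc + 7 ==> acc == 2*tot + 2) ==> (((g + 3*t >= 40 && tot != 1) ==> (t > 8 || g >= -1)) && ((!(g + 3*t >= 40 && tot != 1)) ==> (tot > 2 || g >= -1)))) && ((!(3*tot < 3*acc + 7 ==> acc == 2*tot + 2)) ==> (3*g >= tot - 6 && ((3*acc + g >= 13 && tot != 1) ==> (acc > -1 || g >= -1)) && ((!(3*acc + g >= 13 && tot != 1)) ==> (tot > 2 || g >= -1))))
Before skip: ((3*tot < 3*acc + 7 ==> acc == 2*tot + 2) ==> (((g + 3*t >= 40 && tot != 1) ==> (t > 8 || g >= -1)) && ((!(g + 3*t >= 40 && tot != 1)) ==> (tot > 2 || g >= -1)))) && ((!(3*tot < 3*acc + 7 ==> acc == 2*tot + 2)) ==> (3*g >= tot - 6 && ((3*acc + g >= 13 && tot != 1) ==> (acc > -1 || g >= -1)) && ((!(3*acc + g >= 13 && tot != 1)) ==> (tot > 2 || g >= -1))))
Before acc := acc: ((3*tot < 3*acc + 7 ==> acc == 2*tot + 2) ==> (((g + 3*t >= 40 && tot != 1) ==> (t > 8 || g >= -1)) && ((!(g + 3*t >= 40 && tot != 1)) ==> (tot > 2 || g >= -1)))) && ((!(3*tot < 3*acc + 7 ==> acc == 2*tot + 2)) ==> (3*g >= tot - 6 && ((3*acc + g >= 13 && tot != 1) ==> (acc > -1 || g >= -1)) && ((!(3*acc + g >= 13 && tot != 1)) ==> (tot > 2 || g >= -1))))
Answer: WP = ((3*tot < 3*acc + 7 ==> acc == 2*tot + 2) ==> (((g + 3*t >= 40 && tot != 1) ==> (t > 8 || g >= -1)) && ((!(g + 3*t >= 40 && tot != 1)) ==> (tot > 2 || g >= -1)))) && ((!(3*tot < 3*acc + 7 ==> acc == 2*tot + 2)) ==> (3*g >= tot - 6 && ((3*acc + g >= 13 && tot != 1) ==> (acc > -1 || g >= -1)) && ((!(3*acc + g >= 13 && tot != 1)) ==> (tot > 2 || g >= -1))))


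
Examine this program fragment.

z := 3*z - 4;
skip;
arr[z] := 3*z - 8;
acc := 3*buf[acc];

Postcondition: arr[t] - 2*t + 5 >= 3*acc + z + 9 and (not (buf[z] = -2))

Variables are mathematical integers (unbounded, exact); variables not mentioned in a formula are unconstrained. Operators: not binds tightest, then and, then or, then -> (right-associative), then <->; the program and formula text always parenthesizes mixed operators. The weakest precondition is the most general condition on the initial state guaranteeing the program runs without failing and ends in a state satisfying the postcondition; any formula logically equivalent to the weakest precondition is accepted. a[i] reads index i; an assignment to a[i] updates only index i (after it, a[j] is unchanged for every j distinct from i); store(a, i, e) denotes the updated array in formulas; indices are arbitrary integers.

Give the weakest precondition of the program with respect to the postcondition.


Working backward. After the program, the postcondition arr[t] - 2*t + 5 >= 3*acc + z + 9 and (not (buf[z] = -2)) must hold; in canonical form it is arr[t] >= 3*acc + 2*t + z + 4 and (not (buf[z] = -2)).
Before acc := 3*buf[acc]: arr[t] >= 9*buf[acc] + 2*t + z + 4 and (not (buf[z] = -2))
Before arr[z] := 3*z - 8: store(arr, z, 3*z - 8)[t] >= 9*buf[acc] + 2*t + z + 4 and (not (buf[z] = -2))
Before skip: store(arr, z, 3*z - 8)[t] >= 9*buf[acc] + 2*t + z + 4 and (not (buf[z] = -2))
Before z := 3*z - 4: store(arr, 3*z - 4, 9*z - 20)[t] >= 9*buf[acc] + 2*t + 3*z and (not (buf[3*z - 4] = -2))
Answer: WP = store(arr, 3*z - 4, 9*z - 20)[t] >= 9*buf[acc] + 2*t + 3*z and (not (buf[3*z - 4] = -2))


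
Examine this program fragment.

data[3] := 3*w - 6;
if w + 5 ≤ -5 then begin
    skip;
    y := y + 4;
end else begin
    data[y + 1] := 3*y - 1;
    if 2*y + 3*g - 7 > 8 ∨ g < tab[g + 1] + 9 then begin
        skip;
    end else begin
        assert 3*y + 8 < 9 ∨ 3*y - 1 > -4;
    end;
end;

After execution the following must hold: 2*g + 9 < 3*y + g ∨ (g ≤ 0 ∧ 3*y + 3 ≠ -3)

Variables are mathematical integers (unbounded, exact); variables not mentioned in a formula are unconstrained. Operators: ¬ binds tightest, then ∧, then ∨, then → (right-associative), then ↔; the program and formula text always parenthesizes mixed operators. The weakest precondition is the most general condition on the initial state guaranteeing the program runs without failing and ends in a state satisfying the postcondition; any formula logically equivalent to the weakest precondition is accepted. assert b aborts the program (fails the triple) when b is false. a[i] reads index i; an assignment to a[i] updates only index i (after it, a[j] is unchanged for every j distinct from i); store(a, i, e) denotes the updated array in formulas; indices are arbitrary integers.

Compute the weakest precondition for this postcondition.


Working backward. After the program, the postcondition 2*g + 9 < 3*y + g ∨ (g ≤ 0 ∧ 3*y + 3 ≠ -3) must hold; in canonical form it is g < 3*y - 9 ∨ (g ≤ 0 ∧ 3*y ≠ -6).
Then branch requires g < 3*y + 3 ∨ (g ≤ 0 ∧ 3*y ≠ -18); else branch requires ((3*g + 2*y > 15 ∨ g < tab[g + 1] + 9) → (g < 3*y - 9 ∨ (g ≤ 0 ∧ 3*y ≠ -6))) ∧ ((¬(3*g + 2*y > 15 ∨ g < tab[g + 1] + 9)) → ((3*y < 1 ∨ 3*y > -3) ∧ (g < 3*y - 9 ∨ (g ≤ 0 ∧ 3*y ≠ -6)))).
Before the if: (w ≤ -10 → (g < 3*y + 3 ∨ (g ≤ 0 ∧ 3*y ≠ -18))) ∧ ((¬(w ≤ -10)) → (((3*g + 2*y > 15 ∨ g < tab[g + 1] + 9) → (g < 3*y - 9 ∨ (g ≤ 0 ∧ 3*y ≠ -6))) ∧ ((¬(3*g + 2*y > 15 ∨ g < tab[g + 1] + 9)) → ((3*y < 1 ∨ 3*y > -3) ∧ (g < 3*y - 9 ∨ (g ≤ 0 ∧ 3*y ≠ -6))))))
Before data[3] := 3*w - 6: (w ≤ -10 → (g < 3*y + 3 ∨ (g ≤ 0 ∧ 3*y ≠ -18))) ∧ ((¬(w ≤ -10)) → (((3*g + 2*y > 15 ∨ g < tab[g + 1] + 9) → (g < 3*y - 9 ∨ (g ≤ 0 ∧ 3*y ≠ -6))) ∧ ((¬(3*g + 2*y > 15 ∨ g < tab[g + 1] + 9)) → ((3*y < 1 ∨ 3*y > -3) ∧ (g < 3*y - 9 ∨ (g ≤ 0 ∧ 3*y ≠ -6))))))
Answer: WP = (w ≤ -10 → (g < 3*y + 3 ∨ (g ≤ 0 ∧ 3*y ≠ -18))) ∧ ((¬(w ≤ -10)) → (((3*g + 2*y > 15 ∨ g < tab[g + 1] + 9) → (g < 3*y - 9 ∨ (g ≤ 0 ∧ 3*y ≠ -6))) ∧ ((¬(3*g + 2*y > 15 ∨ g < tab[g + 1] + 9)) → ((3*y < 1 ∨ 3*y > -3) ∧ (g < 3*y - 9 ∨ (g ≤ 0 ∧ 3*y ≠ -6))))))


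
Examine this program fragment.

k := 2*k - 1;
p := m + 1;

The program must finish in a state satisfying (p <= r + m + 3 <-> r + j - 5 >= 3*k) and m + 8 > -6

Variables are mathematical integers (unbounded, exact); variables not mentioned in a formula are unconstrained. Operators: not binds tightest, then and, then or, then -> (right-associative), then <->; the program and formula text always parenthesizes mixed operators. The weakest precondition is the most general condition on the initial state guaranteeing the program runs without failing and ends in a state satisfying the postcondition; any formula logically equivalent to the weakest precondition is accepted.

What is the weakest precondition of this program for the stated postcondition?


Working backward. After the program, the postcondition (p <= r + m + 3 <-> r + j - 5 >= 3*k) and m + 8 > -6 must hold; in canonical form it is (p <= m + r + 3 <-> j + r >= 3*k + 5) and m > -14.
Before p := m + 1: (r >= -2 <-> j + r >= 3*k + 5) and m > -14
Before k := 2*k - 1: (r >= -2 <-> j + r >= 6*k + 2) and m > -14
Answer: WP = (r >= -2 <-> j + r >= 6*k + 2) and m > -14


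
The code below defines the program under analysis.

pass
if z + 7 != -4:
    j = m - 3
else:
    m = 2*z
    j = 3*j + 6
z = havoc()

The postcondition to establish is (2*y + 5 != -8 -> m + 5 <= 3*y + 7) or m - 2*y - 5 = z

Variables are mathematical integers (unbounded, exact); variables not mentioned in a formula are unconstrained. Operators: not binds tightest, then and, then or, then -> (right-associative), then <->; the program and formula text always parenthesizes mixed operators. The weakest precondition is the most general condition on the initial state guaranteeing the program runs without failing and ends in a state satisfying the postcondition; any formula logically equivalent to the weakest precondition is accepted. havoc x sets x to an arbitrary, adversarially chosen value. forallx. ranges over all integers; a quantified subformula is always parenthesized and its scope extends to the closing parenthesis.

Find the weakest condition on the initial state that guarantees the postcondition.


Working backward. After the program, the postcondition (2*y + 5 != -8 -> m + 5 <= 3*y + 7) or m - 2*y - 5 = z must hold; in canonical form it is (2*y != -13 -> m <= 3*y + 2) or m = 2*y + z + 5.
Before havoc z: forall z_1. ((2*y != -13 -> m <= 3*y + 2) or m = 2*y + z_1 + 5)
Then branch requires forall z_1. ((2*y != -13 -> m <= 3*y + 2) or m = 2*y + z_1 + 5); else branch requires forall z_1. ((2*y != -13 -> 2*z <= 3*y + 2) or 2*z = 2*y + z_1 + 5).
Before the if: (z != -11 -> (forall z_1. ((2*y != -13 -> m <= 3*y + 2) or m = 2*y + z_1 + 5))) and ((not (z != -11)) -> (forall z_1. ((2*y != -13 -> 2*z <= 3*y + 2) or 2*z = 2*y + z_1 + 5)))
Before skip: (z != -11 -> (forall z_1. ((2*y != -13 -> m <= 3*y + 2) or m = 2*y + z_1 + 5))) and ((not (z != -11)) -> (forall z_1. ((2*y != -13 -> 2*z <= 3*y + 2) or 2*z = 2*y + z_1 + 5)))
Answer: WP = (z != -11 -> (forall z_1. ((2*y != -13 -> m <= 3*y + 2) or m = 2*y + z_1 + 5))) and ((not (z != -11)) -> (forall z_1. ((2*y != -13 -> 2*z <= 3*y + 2) or 2*z = 2*y + z_1 + 5)))


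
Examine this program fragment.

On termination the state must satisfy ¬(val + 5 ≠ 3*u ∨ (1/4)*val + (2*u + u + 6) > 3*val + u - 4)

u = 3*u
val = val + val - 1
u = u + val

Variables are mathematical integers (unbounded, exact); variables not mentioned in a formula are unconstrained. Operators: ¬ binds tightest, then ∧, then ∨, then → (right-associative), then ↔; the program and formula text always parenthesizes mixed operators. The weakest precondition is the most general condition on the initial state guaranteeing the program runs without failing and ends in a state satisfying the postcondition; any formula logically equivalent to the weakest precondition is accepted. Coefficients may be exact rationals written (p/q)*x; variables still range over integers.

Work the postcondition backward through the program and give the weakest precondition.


Working backward. After the program, the postcondition ¬(val + 5 ≠ 3*u ∨ (1/4)*val + (2*u + u + 6) > 3*val + u - 4) must hold; in canonical form it is ¬(val ≠ 3*u - 5 ∨ 2*u > (11/4)*val - 10).
Before u := u + val: ¬(3*u + 2*val ≠ 5 ∨ 2*u > (3/4)*val - 10)
Before val := val + val - 1: ¬(3*u + 4*val ≠ 7 ∨ 2*u > (3/2)*val - 43/4)
Before u := 3*u: ¬(9*u + 4*val ≠ 7 ∨ 6*u > (3/2)*val - 43/4)
Answer: WP = ¬(9*u + 4*val ≠ 7 ∨ 6*u > (3/2)*val - 43/4)


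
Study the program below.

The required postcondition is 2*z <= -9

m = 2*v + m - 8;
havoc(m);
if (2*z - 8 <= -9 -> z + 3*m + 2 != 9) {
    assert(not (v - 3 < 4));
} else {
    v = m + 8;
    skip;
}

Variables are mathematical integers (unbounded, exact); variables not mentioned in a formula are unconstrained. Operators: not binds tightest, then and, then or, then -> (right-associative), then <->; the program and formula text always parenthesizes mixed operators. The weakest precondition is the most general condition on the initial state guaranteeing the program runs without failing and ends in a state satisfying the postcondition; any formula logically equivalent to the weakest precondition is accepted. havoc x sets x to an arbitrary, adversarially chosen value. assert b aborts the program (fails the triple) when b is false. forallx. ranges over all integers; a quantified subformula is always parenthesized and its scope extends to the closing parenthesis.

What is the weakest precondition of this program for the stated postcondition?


Working backward. After the program, 2*z <= -9 must hold.
Then branch requires (not (v < 7)) and 2*z <= -9; else branch requires 2*z <= -9.
Before the if: ((2*z <= -1 -> 3*m + z != 7) -> ((not (v < 7)) and 2*z <= -9)) and ((not (2*z <= -1 -> 3*m + z != 7)) -> 2*z <= -9)
Before havoc m: forall m_1. (((2*z <= -1 -> 3*m_1 + z != 7) -> ((not (v < 7)) and 2*z <= -9)) and ((not (2*z <= -1 -> 3*m_1 + z != 7)) -> 2*z <= -9))
Before m := 2*v + m - 8: forall m_1. (((2*z <= -1 -> 3*m_1 + z != 7) -> ((not (v < 7)) and 2*z <= -9)) and ((not (2*z <= -1 -> 3*m_1 + z != 7)) -> 2*z <= -9))
Answer: WP = forall m_1. (((2*z <= -1 -> 3*m_1 + z != 7) -> ((not (v < 7)) and 2*z <= -9)) and ((not (2*z <= -1 -> 3*m_1 + z != 7)) -> 2*z <= -9))


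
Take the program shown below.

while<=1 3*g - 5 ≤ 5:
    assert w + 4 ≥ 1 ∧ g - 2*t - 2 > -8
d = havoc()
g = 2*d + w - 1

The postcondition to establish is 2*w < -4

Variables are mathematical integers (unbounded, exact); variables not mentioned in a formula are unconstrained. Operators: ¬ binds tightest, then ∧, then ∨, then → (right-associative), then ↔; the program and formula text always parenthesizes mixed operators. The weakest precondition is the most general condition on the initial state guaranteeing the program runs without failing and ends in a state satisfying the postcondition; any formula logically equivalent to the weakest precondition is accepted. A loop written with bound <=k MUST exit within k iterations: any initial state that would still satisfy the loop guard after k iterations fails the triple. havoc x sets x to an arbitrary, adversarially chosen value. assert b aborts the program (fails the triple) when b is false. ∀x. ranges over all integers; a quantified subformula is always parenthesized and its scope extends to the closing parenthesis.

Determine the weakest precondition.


Working backward. After the program, 2*w < -4 must hold.
Before g := 2*d + w - 1: 2*w < -4
Before havoc d: 2*w < -4
Before the loop (bound <=1), unroll the exhaustion recursion (WP_0 = exit-now case; WP_j = one more guarded iteration, up to j = 1):
  WP_0: (¬(3*g ≤ 10)) ∧ 2*w < -4
  WP_1: (3*g ≤ 10 → (w ≥ -3 ∧ g > 2*t - 6 ∧ (¬(3*g ≤ 10)) ∧ 2*w < -4)) ∧ ((¬(3*g ≤ 10)) → 2*w < -4)
So before the loop: (3*g ≤ 10 → (w ≥ -3 ∧ g > 2*t - 6 ∧ (¬(3*g ≤ 10)) ∧ 2*w < -4)) ∧ ((¬(3*g ≤ 10)) → 2*w < -4)
Answer: WP = (3*g ≤ 10 → (w ≥ -3 ∧ g > 2*t - 6 ∧ (¬(3*g ≤ 10)) ∧ 2*w < -4)) ∧ ((¬(3*g ≤ 10)) → 2*w < -4)


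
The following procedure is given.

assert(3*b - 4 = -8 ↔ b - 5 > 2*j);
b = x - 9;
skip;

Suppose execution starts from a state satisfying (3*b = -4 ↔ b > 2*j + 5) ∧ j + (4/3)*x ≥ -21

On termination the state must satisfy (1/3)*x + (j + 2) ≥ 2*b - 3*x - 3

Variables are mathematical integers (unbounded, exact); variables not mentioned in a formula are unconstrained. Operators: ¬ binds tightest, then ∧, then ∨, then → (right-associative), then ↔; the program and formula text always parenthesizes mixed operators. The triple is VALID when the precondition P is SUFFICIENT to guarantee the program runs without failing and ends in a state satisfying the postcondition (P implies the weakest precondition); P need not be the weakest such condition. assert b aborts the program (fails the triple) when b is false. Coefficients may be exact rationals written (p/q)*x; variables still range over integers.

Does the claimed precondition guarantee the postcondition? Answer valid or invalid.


Working backward. After the program, the postcondition (1/3)*x + (j + 2) ≥ 2*b - 3*x - 3 must hold; in canonical form it is j + (10/3)*x ≥ 2*b - 5.
Before skip: j + (10/3)*x ≥ 2*b - 5
Before b := x - 9: j + (4/3)*x ≥ -23
Before assert 3*b - 4 = -8 ↔ b - 5 > 2*j: (3*b = -4 ↔ b > 2*j + 5) ∧ j + (4/3)*x ≥ -23
The weakest precondition is (3*b = -4 ↔ b > 2*j + 5) ∧ j + (4/3)*x ≥ -23.
Check whether (3*b = -4 ↔ b > 2*j + 5) ∧ j + (4/3)*x ≥ -21 implies it.
Every state satisfying the precondition satisfies the weakest precondition: the implication holds.
Answer: valid
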